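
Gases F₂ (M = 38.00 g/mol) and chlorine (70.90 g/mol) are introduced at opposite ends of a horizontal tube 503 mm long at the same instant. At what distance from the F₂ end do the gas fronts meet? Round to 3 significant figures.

290 mm

The fronts meet when d_F₂ + d_Cl₂ = L with d_F₂/d_Cl₂ = √(M_Cl₂/M_F₂) (Graham's law). Here √(M_Cl₂/M_F₂) = √(70.90/38.00) = 1.366.
With d_F₂ + d_Cl₂ = 503 mm, d_Cl₂ = 503/(1 + 1.366) = 212.6 mm.
d_F₂ = 503 − 212.6 = 290 mm.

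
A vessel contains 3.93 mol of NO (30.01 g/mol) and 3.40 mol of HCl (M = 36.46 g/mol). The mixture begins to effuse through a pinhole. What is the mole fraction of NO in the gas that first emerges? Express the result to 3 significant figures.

0.560

Each component's effusion rate ∝ (its partial pressure)·(1/√M) ∝ n_i/√M_i.
Mole fraction of NO in the effusate = (n_NO/√M_NO) / (n_NO/√M_NO + n_HCl/√M_HCl)
= (3.93/√30.01) / (3.93/√30.01 + 3.40/√36.46) = 0.7174/(0.7174 + 0.5631) = 0.560.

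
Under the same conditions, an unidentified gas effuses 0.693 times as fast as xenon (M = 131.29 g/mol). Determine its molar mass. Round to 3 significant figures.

273 g/mol

From Graham's law, rate_X/rate_Xe = √(M_Xe/M_X).
0.693 = √(131.29/M_X)
M_X = 131.29 / 0.693² = 131.29 / 0.4802 = 273 g/mol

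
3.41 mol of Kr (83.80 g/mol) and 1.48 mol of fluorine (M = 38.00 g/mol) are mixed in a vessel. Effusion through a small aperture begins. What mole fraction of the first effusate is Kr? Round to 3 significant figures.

0.608

The effusion rate of species i is ∝ p_i/√M_i ∝ n_i/√M_i.
Mole fraction of Kr in the effusate = (n_Kr/√M_Kr) / (n_Kr/√M_Kr + n_F₂/√M_F₂)
= (3.41/√83.80) / (3.41/√83.80 + 1.48/√38.00) = 0.3725/(0.3725 + 0.2401) = 0.608.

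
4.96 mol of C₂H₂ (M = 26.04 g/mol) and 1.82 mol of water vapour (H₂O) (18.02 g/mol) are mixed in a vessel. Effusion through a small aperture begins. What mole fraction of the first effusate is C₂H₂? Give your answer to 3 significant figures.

0.694

Each component's effusion rate ∝ (its partial pressure)·(1/√M) ∝ n_i/√M_i.
x_C₂H₂(eff) = (n_C₂H₂/√M_C₂H₂) / (n_C₂H₂/√M_C₂H₂ + n_H₂O/√M_H₂O)
= (4.96/√26.04) / (4.96/√26.04 + 1.82/√18.02) = 0.9720/(0.9720 + 0.4287) = 0.694.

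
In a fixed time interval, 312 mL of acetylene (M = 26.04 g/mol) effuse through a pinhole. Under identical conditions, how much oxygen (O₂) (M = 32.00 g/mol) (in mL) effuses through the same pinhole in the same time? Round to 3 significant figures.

281 mL

Graham's law gives rate_O₂/rate_C₂H₂ = √(M_C₂H₂/M_O₂) = √(26.04/32.00) = √0.8137 = 0.9021.
So the volume for O₂ is 312 × 0.9021 = 281 mL.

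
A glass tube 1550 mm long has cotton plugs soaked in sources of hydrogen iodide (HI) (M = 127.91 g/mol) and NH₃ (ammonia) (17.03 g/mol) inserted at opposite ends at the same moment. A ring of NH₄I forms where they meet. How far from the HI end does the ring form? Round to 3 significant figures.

414 mm

Graham's law gives d_HI/d_NH₃ = rate_HI/rate_NH₃ = √(M_NH₃/M_HI) = √(17.03/127.91) = 0.3649.
With d_HI + d_NH₃ = 1550 mm, d_NH₃ = 1550/(1 + 0.3649) = 1136 mm.
d_HI = 1550 − 1136 = 414 mm.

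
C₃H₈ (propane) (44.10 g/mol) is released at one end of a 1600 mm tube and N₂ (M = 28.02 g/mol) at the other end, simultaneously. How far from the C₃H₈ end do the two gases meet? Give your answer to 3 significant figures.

Graham's law gives d_C₃H₈/d_N₂ = rate_C₃H₈/rate_N₂ = √(M_N₂/M_C₃H₈) = √(28.02/44.10) = 0.7971.
With d_C₃H₈ + d_N₂ = 1600 mm, d_N₂ = 1600/(1 + 0.7971) = 890.3 mm.
d_C₃H₈ = 1600 − 890.3 = 710 mm.

710 mm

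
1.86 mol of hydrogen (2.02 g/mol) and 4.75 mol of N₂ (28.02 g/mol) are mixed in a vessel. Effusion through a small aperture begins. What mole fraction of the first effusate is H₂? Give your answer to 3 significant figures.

0.593

Rate_i ∝ x_i/√M_i (Graham's law weighted by mole fraction), so the effusate composition follows n_i/√M_i.
So x_H₂ in the escaping gas = (n_H₂/√M_H₂) / Σ(n_i/√M_i)
= (1.86/√2.02) / (1.86/√2.02 + 4.75/√28.02) = 1.309/(1.309 + 0.8973) = 0.593.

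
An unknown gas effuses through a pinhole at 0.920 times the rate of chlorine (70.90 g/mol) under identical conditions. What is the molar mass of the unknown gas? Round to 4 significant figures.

83.77 g/mol

Graham's law gives rate_X/rate_Cl₂ = √(M_Cl₂/M_X).
0.920 = √(70.90/M_X)
M_X = 70.90 / 0.920² = 70.90 / 0.8464 = 83.77 g/mol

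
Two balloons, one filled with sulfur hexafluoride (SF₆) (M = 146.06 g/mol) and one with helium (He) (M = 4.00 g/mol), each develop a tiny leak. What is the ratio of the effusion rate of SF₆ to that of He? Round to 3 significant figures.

By Graham's law, rate_SF₆/rate_He = √(M_He/M_SF₆) = √(4.00/146.06) = √0.02739 = 0.165.

0.165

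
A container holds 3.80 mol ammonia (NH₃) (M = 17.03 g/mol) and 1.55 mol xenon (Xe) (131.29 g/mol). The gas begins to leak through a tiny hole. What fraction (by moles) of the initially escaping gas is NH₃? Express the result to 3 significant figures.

0.872

The effusion rate of species i is ∝ p_i/√M_i ∝ n_i/√M_i.
So x_NH₃ in the escaping gas = (n_NH₃/√M_NH₃) / Σ(n_i/√M_i)
= (3.80/√17.03) / (3.80/√17.03 + 1.55/√131.29) = 0.9208/(0.9208 + 0.1353) = 0.872.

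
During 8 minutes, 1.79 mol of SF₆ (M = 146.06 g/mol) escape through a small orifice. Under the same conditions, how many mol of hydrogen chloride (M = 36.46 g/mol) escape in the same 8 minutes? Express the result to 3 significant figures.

3.58 mol

From Graham's law, rate_HCl/rate_SF₆ = √(M_SF₆/M_HCl) = √(146.06/36.46) = √4.006 = 2.002.
So the amount for HCl is 1.79 × 2.002 = 3.58 mol.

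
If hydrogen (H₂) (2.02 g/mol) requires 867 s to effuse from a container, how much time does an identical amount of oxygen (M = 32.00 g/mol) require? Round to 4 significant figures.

Using Graham's law: t_O₂/t_H₂ = √(M_O₂/M_H₂) = √(32.00/2.02) = √15.84 = 3.980.
So the time for O₂ is 867 × 3.980 = 3451 s.

3451 s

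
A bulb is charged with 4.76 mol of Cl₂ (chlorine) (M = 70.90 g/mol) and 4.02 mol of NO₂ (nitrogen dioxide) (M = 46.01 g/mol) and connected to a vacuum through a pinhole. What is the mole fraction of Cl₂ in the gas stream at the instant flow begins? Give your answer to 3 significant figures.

Effusion rate of each component ∝ n_i/√M_i (partial pressure × 1/√M).
Mole fraction of Cl₂ in the effusate = (n_Cl₂/√M_Cl₂) / (n_Cl₂/√M_Cl₂ + n_NO₂/√M_NO₂)
= (4.76/√70.90) / (4.76/√70.90 + 4.02/√46.01) = 0.5653/(0.5653 + 0.5927) = 0.488.

0.488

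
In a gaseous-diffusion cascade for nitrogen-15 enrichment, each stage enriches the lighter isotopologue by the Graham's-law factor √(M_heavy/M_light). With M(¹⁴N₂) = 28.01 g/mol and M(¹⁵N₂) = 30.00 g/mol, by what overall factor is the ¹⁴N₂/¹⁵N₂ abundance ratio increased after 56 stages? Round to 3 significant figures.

6.83

The single-stage factor is √(M_heavy/M_light), so 56 stages give [√(30.00/28.01)]^56 = (30.00/28.01)^(56/2).
= 1.07105^28 = 6.83.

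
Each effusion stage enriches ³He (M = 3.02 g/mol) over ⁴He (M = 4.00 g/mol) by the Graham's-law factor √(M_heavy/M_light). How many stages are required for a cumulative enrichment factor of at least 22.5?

23

With α = √(4.00/3.02) per stage, ln α = ½ ln(1.32450) = 0.1405.
Need α^N ≥ 22.5 ⇒ N ≥ ln(22.5) / ln α = 3.114 / 0.1405 = 22.16.
Rounding up, N = 23 stages.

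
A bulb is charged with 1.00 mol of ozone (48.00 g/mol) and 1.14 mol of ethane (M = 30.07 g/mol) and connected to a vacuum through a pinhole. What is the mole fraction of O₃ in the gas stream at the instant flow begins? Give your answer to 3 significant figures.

Rate_i ∝ x_i/√M_i (Graham's law weighted by mole fraction), so the effusate composition follows n_i/√M_i.
x_O₃(eff) = (n_O₃/√M_O₃) / (n_O₃/√M_O₃ + n_C₂H₆/√M_C₂H₆)
= (1.00/√48.00) / (1.00/√48.00 + 1.14/√30.07) = 0.1443/(0.1443 + 0.2079) = 0.410.

0.410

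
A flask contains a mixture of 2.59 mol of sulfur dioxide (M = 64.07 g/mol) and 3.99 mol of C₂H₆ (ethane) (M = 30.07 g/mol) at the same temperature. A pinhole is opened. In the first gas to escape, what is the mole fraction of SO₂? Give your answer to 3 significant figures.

Rate_i ∝ x_i/√M_i (Graham's law weighted by mole fraction), so the effusate composition follows n_i/√M_i.
Mole fraction of SO₂ in the effusate = (n_SO₂/√M_SO₂) / (n_SO₂/√M_SO₂ + n_C₂H₆/√M_C₂H₆)
= (2.59/√64.07) / (2.59/√64.07 + 3.99/√30.07) = 0.3236/(0.3236 + 0.7276) = 0.308.

0.308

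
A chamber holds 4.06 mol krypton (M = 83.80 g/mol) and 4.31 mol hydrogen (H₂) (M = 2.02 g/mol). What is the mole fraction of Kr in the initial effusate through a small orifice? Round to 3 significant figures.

0.128

Rate_i ∝ x_i/√M_i (Graham's law weighted by mole fraction), so the effusate composition follows n_i/√M_i.
Mole fraction of Kr in the effusate = (n_Kr/√M_Kr) / (n_Kr/√M_Kr + n_H₂/√M_H₂)
= (4.06/√83.80) / (4.06/√83.80 + 4.31/√2.02) = 0.4435/(0.4435 + 3.033) = 0.128.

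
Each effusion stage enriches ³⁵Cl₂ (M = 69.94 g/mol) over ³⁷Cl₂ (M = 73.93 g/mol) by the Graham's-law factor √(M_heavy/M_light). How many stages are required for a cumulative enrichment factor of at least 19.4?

107

Single-stage factor α = √(73.93/69.94), so ln α = ½ ln(1.05705) = 0.02774.
Need α^N ≥ 19.4 ⇒ N ≥ ln(19.4) / ln α = 2.965 / 0.02774 = 106.89.
So at least 107 stages are needed.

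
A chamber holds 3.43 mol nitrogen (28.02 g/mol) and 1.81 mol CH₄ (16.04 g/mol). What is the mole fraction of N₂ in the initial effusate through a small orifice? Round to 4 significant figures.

0.5891

Rate_i ∝ x_i/√M_i (Graham's law weighted by mole fraction), so the effusate composition follows n_i/√M_i.
So x_N₂ in the escaping gas = (n_N₂/√M_N₂) / Σ(n_i/√M_i)
= (3.43/√28.02) / (3.43/√28.02 + 1.81/√16.04) = 0.6480/(0.6480 + 0.4519) = 0.5891.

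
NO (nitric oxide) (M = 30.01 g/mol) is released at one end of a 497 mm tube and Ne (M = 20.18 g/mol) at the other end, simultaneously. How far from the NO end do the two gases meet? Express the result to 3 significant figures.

224 mm

The fronts meet when d_NO + d_Ne = L with d_NO/d_Ne = √(M_Ne/M_NO) (Graham's law). Here √(M_Ne/M_NO) = √(20.18/30.01) = 0.8200.
With d_NO + d_Ne = 497 mm, d_Ne = 497/(1 + 0.8200) = 273.1 mm.
d_NO = 497 − 273.1 = 224 mm.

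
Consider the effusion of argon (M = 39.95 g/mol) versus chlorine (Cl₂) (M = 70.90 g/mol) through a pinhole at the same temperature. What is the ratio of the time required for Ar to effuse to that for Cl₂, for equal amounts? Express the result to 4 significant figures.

0.7506

Using Graham's law: t_Ar/t_Cl₂ = √(M_Ar/M_Cl₂) = √(39.95/70.90) = √0.5635 = 0.7506.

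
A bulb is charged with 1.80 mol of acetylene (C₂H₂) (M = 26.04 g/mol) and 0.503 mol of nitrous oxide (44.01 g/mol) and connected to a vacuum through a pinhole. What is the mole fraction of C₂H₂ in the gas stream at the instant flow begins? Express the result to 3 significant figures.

Effusion rate of each component ∝ n_i/√M_i (partial pressure × 1/√M).
x_C₂H₂(eff) = (n_C₂H₂/√M_C₂H₂) / (n_C₂H₂/√M_C₂H₂ + n_N₂O/√M_N₂O)
= (1.80/√26.04) / (1.80/√26.04 + 0.503/√44.01) = 0.3527/(0.3527 + 0.07582) = 0.823.

0.823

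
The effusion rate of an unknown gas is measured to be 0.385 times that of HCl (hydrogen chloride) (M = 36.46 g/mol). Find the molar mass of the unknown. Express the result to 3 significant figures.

Graham's law gives rate_X/rate_HCl = √(M_HCl/M_X).
0.385 = √(36.46/M_X)
M_X = 36.46 / 0.385² = 36.46 / 0.1482 = 246 g/mol

246 g/mol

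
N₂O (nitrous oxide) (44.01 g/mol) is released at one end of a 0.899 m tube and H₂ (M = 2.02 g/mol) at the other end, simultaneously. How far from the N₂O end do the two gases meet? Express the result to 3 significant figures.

0.159 m

The fronts meet when d_N₂O + d_H₂ = L with d_N₂O/d_H₂ = √(M_H₂/M_N₂O) (Graham's law). Here √(M_H₂/M_N₂O) = √(2.02/44.01) = 0.2142.
With d_N₂O + d_H₂ = 0.899 m, d_H₂ = 0.899/(1 + 0.2142) = 0.7404 m.
d_N₂O = 0.899 − 0.7404 = 0.159 m.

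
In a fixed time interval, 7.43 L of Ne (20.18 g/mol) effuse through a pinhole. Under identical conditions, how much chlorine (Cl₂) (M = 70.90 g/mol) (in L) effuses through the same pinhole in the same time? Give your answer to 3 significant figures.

3.96 L

Using Graham's law: rate_Cl₂/rate_Ne = √(M_Ne/M_Cl₂) = √(20.18/70.90) = √0.2846 = 0.5335.
So the volume for Cl₂ is 7.43 × 0.5335 = 3.96 L.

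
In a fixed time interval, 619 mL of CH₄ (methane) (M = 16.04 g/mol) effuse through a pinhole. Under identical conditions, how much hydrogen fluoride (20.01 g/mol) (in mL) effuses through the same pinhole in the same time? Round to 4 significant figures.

Graham's law gives rate_HF/rate_CH₄ = √(M_CH₄/M_HF) = √(16.04/20.01) = √0.8016 = 0.8953.
So the volume for HF is 619 × 0.8953 = 554.2 mL.

554.2 mL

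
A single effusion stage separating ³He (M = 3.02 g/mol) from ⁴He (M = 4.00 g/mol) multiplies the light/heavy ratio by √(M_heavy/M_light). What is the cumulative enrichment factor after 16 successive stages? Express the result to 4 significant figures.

Each stage multiplies the ratio by α = √(4.00/3.02), so after 16 stages the overall factor is α^16 = (4.00/3.02)^(16/2).
= 1.32450^8 = 9.472.

9.472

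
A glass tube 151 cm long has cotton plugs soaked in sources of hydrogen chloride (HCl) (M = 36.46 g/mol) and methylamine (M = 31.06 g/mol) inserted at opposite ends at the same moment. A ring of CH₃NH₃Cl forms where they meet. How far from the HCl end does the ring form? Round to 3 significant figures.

72.5 cm

Distances travelled in equal time are proportional to diffusion rates, so d_HCl/d_CH₃NH₂ = √(M_CH₃NH₂/M_HCl) = √(31.06/36.46) = 0.9230.
With d_HCl + d_CH₃NH₂ = 151 cm, d_CH₃NH₂ = 151/(1 + 0.9230) = 78.52 cm.
d_HCl = 151 − 78.52 = 72.5 cm.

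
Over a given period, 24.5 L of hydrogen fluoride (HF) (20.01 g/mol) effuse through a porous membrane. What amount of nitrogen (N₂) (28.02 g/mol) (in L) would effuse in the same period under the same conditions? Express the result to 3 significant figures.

Since effusion rate ∝ 1/√M, rate_N₂/rate_HF = √(M_HF/M_N₂) = √(20.01/28.02) = √0.7141 = 0.8451.
So the volume for N₂ is 24.5 × 0.8451 = 20.7 L.

20.7 L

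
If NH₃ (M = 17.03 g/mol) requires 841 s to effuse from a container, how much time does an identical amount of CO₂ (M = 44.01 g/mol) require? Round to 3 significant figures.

Since effusion rate ∝ 1/√M, t_CO₂/t_NH₃ = √(M_CO₂/M_NH₃) = √(44.01/17.03) = √2.584 = 1.608.
So the time for CO₂ is 841 × 1.608 = 1350 s.

1350 s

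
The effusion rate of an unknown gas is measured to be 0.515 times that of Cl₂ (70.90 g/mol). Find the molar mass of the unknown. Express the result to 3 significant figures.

Using Graham's law: rate_X/rate_Cl₂ = √(M_Cl₂/M_X).
0.515 = √(70.90/M_X)
M_X = 70.90 / 0.515² = 70.90 / 0.2652 = 267 g/mol

267 g/mol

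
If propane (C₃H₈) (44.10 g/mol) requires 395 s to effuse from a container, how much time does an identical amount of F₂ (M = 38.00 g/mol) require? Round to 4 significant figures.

366.7 s

Graham's law gives t_F₂/t_C₃H₈ = √(M_F₂/M_C₃H₈) = √(38.00/44.10) = √0.8617 = 0.9283.
So the time for F₂ is 395 × 0.9283 = 366.7 s.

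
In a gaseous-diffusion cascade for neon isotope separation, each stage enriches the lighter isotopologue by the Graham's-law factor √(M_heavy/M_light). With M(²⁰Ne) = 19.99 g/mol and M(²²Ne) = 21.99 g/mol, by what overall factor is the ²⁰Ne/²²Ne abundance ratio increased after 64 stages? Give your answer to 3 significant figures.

21.1

Overall factor = α^64 with α = √(21.99/19.99), i.e. (21.99/19.99)^(64/2).
= 1.10005^32 = 21.1.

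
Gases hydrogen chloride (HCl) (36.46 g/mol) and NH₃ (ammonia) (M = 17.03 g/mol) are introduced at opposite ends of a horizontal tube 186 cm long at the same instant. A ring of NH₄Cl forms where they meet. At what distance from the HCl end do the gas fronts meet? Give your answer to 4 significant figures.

75.51 cm

The fronts meet when d_HCl + d_NH₃ = L with d_HCl/d_NH₃ = √(M_NH₃/M_HCl) (Graham's law). Here √(M_NH₃/M_HCl) = √(17.03/36.46) = 0.6834.
With d_HCl + d_NH₃ = 186 cm, d_NH₃ = 186/(1 + 0.6834) = 110.5 cm.
d_HCl = 186 − 110.5 = 75.51 cm.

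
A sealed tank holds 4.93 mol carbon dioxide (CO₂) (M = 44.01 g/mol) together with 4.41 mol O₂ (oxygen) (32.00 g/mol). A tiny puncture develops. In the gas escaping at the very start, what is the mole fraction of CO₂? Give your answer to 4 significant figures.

0.4880

The effusion rate of species i is ∝ p_i/√M_i ∝ n_i/√M_i.
Mole fraction of CO₂ in the effusate = (n_CO₂/√M_CO₂) / (n_CO₂/√M_CO₂ + n_O₂/√M_O₂)
= (4.93/√44.01) / (4.93/√44.01 + 4.41/√32.00) = 0.7431/(0.7431 + 0.7796) = 0.4880.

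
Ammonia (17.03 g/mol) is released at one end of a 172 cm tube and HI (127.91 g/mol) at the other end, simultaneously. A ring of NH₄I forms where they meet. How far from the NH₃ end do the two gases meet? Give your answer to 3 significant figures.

126 cm

The fronts meet when d_NH₃ + d_HI = L with d_NH₃/d_HI = √(M_HI/M_NH₃) (Graham's law). Here √(M_HI/M_NH₃) = √(127.91/17.03) = 2.741.
With d_NH₃ + d_HI = 172 cm, d_HI = 172/(1 + 2.741) = 45.98 cm.
d_NH₃ = 172 − 45.98 = 126 cm.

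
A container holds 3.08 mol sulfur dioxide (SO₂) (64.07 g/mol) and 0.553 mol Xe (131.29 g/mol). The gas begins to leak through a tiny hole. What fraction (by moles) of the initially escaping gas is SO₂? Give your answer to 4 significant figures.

0.8886

Rate_i ∝ x_i/√M_i (Graham's law weighted by mole fraction), so the effusate composition follows n_i/√M_i.
x_SO₂(eff) = (n_SO₂/√M_SO₂) / (n_SO₂/√M_SO₂ + n_Xe/√M_Xe)
= (3.08/√64.07) / (3.08/√64.07 + 0.553/√131.29) = 0.3848/(0.3848 + 0.04826) = 0.8886.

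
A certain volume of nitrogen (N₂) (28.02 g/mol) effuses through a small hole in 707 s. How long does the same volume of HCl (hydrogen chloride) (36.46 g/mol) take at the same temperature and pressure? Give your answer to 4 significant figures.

806.5 s

By Graham's law, t_HCl/t_N₂ = √(M_HCl/M_N₂) = √(36.46/28.02) = √1.301 = 1.141.
So the time for HCl is 707 × 1.141 = 806.5 s.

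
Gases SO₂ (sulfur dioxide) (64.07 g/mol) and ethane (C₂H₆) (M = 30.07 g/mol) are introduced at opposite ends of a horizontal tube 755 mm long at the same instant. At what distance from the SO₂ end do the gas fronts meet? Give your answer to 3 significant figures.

307 mm

Graham's law gives d_SO₂/d_C₂H₆ = rate_SO₂/rate_C₂H₆ = √(M_C₂H₆/M_SO₂) = √(30.07/64.07) = 0.6851.
With d_SO₂ + d_C₂H₆ = 755 mm, d_C₂H₆ = 755/(1 + 0.6851) = 448.1 mm.
d_SO₂ = 755 − 448.1 = 307 mm.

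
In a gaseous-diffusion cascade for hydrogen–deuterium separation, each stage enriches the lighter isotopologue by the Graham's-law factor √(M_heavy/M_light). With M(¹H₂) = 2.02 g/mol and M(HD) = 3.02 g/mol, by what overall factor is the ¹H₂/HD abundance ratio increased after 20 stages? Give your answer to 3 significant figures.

55.8

After 20 stages the ratio has grown by (√(3.02/2.02))^20 = (3.02/2.02)^(20/2).
= 1.49505^10 = 55.8.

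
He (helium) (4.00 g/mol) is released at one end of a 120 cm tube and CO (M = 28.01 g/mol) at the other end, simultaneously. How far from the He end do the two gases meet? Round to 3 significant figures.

87.1 cm

Graham's law gives d_He/d_CO = rate_He/rate_CO = √(M_CO/M_He) = √(28.01/4.00) = 2.646.
With d_He + d_CO = 120 cm, d_CO = 120/(1 + 2.646) = 32.91 cm.
d_He = 120 − 32.91 = 87.1 cm.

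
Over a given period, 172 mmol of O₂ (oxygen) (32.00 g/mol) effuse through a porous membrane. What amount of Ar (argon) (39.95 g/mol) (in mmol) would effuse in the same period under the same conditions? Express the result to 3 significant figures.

154 mmol

Graham's law gives rate_Ar/rate_O₂ = √(M_O₂/M_Ar) = √(32.00/39.95) = √0.8010 = 0.8950.
So the amount for Ar is 172 × 0.8950 = 154 mmol.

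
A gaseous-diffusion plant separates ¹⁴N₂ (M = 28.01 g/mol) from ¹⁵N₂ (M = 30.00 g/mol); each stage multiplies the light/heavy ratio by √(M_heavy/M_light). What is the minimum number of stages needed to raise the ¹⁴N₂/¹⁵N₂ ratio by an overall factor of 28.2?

98

With α = √(30.00/28.01) per stage, ln α = ½ ln(1.07105) = 0.03432.
Need α^N ≥ 28.2 ⇒ N ≥ ln(28.2) / ln α = 3.339 / 0.03432 = 97.31.
Minimum whole number of stages: N = 98.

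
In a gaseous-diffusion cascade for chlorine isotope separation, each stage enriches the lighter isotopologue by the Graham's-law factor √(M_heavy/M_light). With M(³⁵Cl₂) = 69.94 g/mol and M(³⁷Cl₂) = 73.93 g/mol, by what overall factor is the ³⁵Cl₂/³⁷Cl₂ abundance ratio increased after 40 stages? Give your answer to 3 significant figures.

3.03

Each stage multiplies the ratio by α = √(73.93/69.94), so after 40 stages the overall factor is α^40 = (73.93/69.94)^(40/2).
= 1.05705^20 = 3.03.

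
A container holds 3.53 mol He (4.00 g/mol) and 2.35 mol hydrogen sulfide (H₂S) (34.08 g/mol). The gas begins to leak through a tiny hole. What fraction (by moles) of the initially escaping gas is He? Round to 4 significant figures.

Effusion rate of each component ∝ n_i/√M_i (partial pressure × 1/√M).
x_He(eff) = (n_He/√M_He) / (n_He/√M_He + n_H₂S/√M_H₂S)
= (3.53/√4.00) / (3.53/√4.00 + 2.35/√34.08) = 1.765/(1.765 + 0.4025) = 0.8143.

0.8143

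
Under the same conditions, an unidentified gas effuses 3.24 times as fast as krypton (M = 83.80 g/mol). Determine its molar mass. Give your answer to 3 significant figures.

7.98 g/mol

Using Graham's law: rate_X/rate_Kr = √(M_Kr/M_X).
3.24 = √(83.80/M_X)
M_X = 83.80 / 3.24² = 83.80 / 10.50 = 7.98 g/mol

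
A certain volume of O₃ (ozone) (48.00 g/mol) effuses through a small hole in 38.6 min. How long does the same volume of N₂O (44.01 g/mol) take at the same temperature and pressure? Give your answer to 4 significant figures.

36.96 min

Since effusion rate ∝ 1/√M, t_N₂O/t_O₃ = √(M_N₂O/M_O₃) = √(44.01/48.00) = √0.9169 = 0.9575.
So the time for N₂O is 38.6 × 0.9575 = 36.96 min.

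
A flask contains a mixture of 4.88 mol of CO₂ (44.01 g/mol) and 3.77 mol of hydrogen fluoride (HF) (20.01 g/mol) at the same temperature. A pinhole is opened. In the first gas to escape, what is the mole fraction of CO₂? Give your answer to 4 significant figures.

0.4660

The effusion rate of species i is ∝ p_i/√M_i ∝ n_i/√M_i.
Mole fraction of CO₂ in the effusate = (n_CO₂/√M_CO₂) / (n_CO₂/√M_CO₂ + n_HF/√M_HF)
= (4.88/√44.01) / (4.88/√44.01 + 3.77/√20.01) = 0.7356/(0.7356 + 0.8428) = 0.4660.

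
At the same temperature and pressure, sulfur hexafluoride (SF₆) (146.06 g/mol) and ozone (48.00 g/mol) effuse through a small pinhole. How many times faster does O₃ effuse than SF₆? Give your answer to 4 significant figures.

1.744

From Graham's law, rate_O₃/rate_SF₆ = √(M_SF₆/M_O₃) = √(146.06/48.00) = √3.043 = 1.744.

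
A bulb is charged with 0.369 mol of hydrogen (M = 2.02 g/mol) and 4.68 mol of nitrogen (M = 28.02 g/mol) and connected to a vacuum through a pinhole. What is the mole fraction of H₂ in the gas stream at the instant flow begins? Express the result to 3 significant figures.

The effusion rate of species i is ∝ p_i/√M_i ∝ n_i/√M_i.
So x_H₂ in the escaping gas = (n_H₂/√M_H₂) / Σ(n_i/√M_i)
= (0.369/√2.02) / (0.369/√2.02 + 4.68/√28.02) = 0.2596/(0.2596 + 0.8841) = 0.227.

0.227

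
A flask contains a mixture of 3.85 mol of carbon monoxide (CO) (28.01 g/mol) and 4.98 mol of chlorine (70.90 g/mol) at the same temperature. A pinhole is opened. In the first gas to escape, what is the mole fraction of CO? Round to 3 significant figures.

Effusion rate of each component ∝ n_i/√M_i (partial pressure × 1/√M).
Mole fraction of CO in the effusate = (n_CO/√M_CO) / (n_CO/√M_CO + n_Cl₂/√M_Cl₂)
= (3.85/√28.01) / (3.85/√28.01 + 4.98/√70.90) = 0.7275/(0.7275 + 0.5914) = 0.552.

0.552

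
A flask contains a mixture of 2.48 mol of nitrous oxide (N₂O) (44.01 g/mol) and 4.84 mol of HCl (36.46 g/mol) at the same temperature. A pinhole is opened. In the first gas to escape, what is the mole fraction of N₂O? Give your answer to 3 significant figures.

0.318

Each component's effusion rate ∝ (its partial pressure)·(1/√M) ∝ n_i/√M_i.
So x_N₂O in the escaping gas = (n_N₂O/√M_N₂O) / Σ(n_i/√M_i)
= (2.48/√44.01) / (2.48/√44.01 + 4.84/√36.46) = 0.3738/(0.3738 + 0.8016) = 0.318.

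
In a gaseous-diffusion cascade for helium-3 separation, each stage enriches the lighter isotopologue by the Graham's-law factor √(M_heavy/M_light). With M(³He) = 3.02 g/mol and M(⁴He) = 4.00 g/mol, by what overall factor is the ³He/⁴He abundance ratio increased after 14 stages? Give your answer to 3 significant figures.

After 14 stages the ratio has grown by (√(4.00/3.02))^14 = (4.00/3.02)^(14/2).
= 1.32450^7 = 7.15.

7.15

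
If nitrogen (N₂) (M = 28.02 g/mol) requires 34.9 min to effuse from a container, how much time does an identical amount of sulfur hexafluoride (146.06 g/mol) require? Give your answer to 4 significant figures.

Using Graham's law: t_SF₆/t_N₂ = √(M_SF₆/M_N₂) = √(146.06/28.02) = √5.213 = 2.283.
So the time for SF₆ is 34.9 × 2.283 = 79.68 min.

79.68 min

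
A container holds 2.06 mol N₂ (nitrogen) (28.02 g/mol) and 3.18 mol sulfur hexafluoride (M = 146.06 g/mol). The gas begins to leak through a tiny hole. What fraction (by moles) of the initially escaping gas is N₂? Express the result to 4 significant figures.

Rate_i ∝ x_i/√M_i (Graham's law weighted by mole fraction), so the effusate composition follows n_i/√M_i.
Mole fraction of N₂ in the effusate = (n_N₂/√M_N₂) / (n_N₂/√M_N₂ + n_SF₆/√M_SF₆)
= (2.06/√28.02) / (2.06/√28.02 + 3.18/√146.06) = 0.3892/(0.3892 + 0.2631) = 0.5966.

0.5966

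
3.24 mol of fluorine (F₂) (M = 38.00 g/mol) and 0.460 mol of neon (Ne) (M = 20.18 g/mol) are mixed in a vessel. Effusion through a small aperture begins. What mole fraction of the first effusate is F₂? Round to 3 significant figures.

The effusion rate of species i is ∝ p_i/√M_i ∝ n_i/√M_i.
So x_F₂ in the escaping gas = (n_F₂/√M_F₂) / Σ(n_i/√M_i)
= (3.24/√38.00) / (3.24/√38.00 + 0.460/√20.18) = 0.5256/(0.5256 + 0.1024) = 0.837.

0.837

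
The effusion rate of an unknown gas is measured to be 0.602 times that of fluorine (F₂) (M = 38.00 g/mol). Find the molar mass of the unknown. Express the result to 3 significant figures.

105 g/mol

From Graham's law, rate_X/rate_F₂ = √(M_F₂/M_X).
0.602 = √(38.00/M_X)
M_X = 38.00 / 0.602² = 38.00 / 0.3624 = 105 g/mol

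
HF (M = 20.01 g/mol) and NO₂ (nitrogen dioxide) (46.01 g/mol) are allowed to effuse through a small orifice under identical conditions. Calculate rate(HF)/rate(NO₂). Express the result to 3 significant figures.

1.52

Graham's law gives rate_HF/rate_NO₂ = √(M_NO₂/M_HF) = √(46.01/20.01) = √2.299 = 1.52.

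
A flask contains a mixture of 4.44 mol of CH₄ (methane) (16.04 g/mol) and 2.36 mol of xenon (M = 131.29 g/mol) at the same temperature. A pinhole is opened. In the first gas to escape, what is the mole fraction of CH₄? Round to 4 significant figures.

0.8433

Effusion rate of each component ∝ n_i/√M_i (partial pressure × 1/√M).
So x_CH₄ in the escaping gas = (n_CH₄/√M_CH₄) / Σ(n_i/√M_i)
= (4.44/√16.04) / (4.44/√16.04 + 2.36/√131.29) = 1.109/(1.109 + 0.2060) = 0.8433.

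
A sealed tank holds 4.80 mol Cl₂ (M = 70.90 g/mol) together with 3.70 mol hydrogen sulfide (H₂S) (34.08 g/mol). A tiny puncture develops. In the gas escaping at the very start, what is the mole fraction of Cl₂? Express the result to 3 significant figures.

The effusion rate of species i is ∝ p_i/√M_i ∝ n_i/√M_i.
x_Cl₂(eff) = (n_Cl₂/√M_Cl₂) / (n_Cl₂/√M_Cl₂ + n_H₂S/√M_H₂S)
= (4.80/√70.90) / (4.80/√70.90 + 3.70/√34.08) = 0.5701/(0.5701 + 0.6338) = 0.474.

0.474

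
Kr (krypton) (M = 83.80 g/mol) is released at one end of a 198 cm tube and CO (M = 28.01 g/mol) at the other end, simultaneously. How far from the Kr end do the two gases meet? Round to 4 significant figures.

72.54 cm

The fronts meet when d_Kr + d_CO = L with d_Kr/d_CO = √(M_CO/M_Kr) (Graham's law). Here √(M_CO/M_Kr) = √(28.01/83.80) = 0.5781.
With d_Kr + d_CO = 198 cm, d_CO = 198/(1 + 0.5781) = 125.5 cm.
d_Kr = 198 − 125.5 = 72.54 cm.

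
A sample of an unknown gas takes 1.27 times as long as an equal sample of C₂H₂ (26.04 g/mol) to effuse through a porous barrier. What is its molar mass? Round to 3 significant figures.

42.0 g/mol

Since effusion rate ∝ 1/√M, t_X/t_C₂H₂ = √(M_X/M_C₂H₂).
1.27 = √(M_X/26.04)
M_X = 26.04 × 1.27² = 26.04 × 1.613 = 42.0 g/mol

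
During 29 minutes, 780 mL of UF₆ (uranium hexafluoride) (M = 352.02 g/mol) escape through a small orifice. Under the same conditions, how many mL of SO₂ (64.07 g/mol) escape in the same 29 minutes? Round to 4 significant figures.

1828 mL

Graham's law gives rate_SO₂/rate_UF₆ = √(M_UF₆/M_SO₂) = √(352.02/64.07) = √5.494 = 2.344.
So the volume for SO₂ is 780 × 2.344 = 1828 mL.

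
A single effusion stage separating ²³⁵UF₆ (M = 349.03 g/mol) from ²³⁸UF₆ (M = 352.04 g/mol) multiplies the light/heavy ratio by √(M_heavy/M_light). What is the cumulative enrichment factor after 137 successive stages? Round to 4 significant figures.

1.801

After 137 stages the ratio has grown by (√(352.04/349.03))^137 = (352.04/349.03)^(137/2).
= 1.00862^(137/2) = 1.801.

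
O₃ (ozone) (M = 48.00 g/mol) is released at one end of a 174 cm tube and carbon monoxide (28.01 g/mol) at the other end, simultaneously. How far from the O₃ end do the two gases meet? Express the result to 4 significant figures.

The fronts meet when d_O₃ + d_CO = L with d_O₃/d_CO = √(M_CO/M_O₃) (Graham's law). Here √(M_CO/M_O₃) = √(28.01/48.00) = 0.7639.
With d_O₃ + d_CO = 174 cm, d_CO = 174/(1 + 0.7639) = 98.65 cm.
d_O₃ = 174 − 98.65 = 75.35 cm.

75.35 cm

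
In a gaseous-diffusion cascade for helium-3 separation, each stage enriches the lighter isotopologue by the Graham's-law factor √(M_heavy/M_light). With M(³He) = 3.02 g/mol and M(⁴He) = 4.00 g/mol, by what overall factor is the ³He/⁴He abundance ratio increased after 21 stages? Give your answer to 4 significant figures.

19.12

After 21 stages the ratio has grown by (√(4.00/3.02))^21 = (4.00/3.02)^(21/2).
= 1.32450^(21/2) = 19.12.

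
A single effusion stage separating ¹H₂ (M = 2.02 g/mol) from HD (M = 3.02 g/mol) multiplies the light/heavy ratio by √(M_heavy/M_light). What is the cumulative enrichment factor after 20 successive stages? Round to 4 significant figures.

The single-stage factor is √(M_heavy/M_light), so 20 stages give [√(3.02/2.02)]^20 = (3.02/2.02)^(20/2).
= 1.49505^10 = 55.79.

55.79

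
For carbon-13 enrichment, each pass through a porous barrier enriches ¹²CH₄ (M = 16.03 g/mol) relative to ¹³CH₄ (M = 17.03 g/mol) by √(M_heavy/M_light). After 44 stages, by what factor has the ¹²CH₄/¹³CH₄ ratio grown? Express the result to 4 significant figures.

3.786

Each stage multiplies the ratio by α = √(17.03/16.03), so after 44 stages the overall factor is α^44 = (17.03/16.03)^(44/2).
= 1.06238^22 = 3.786.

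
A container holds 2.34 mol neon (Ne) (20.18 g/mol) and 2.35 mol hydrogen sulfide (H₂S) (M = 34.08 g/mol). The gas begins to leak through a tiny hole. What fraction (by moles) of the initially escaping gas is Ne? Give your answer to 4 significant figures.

Effusion rate of each component ∝ n_i/√M_i (partial pressure × 1/√M).
Mole fraction of Ne in the effusate = (n_Ne/√M_Ne) / (n_Ne/√M_Ne + n_H₂S/√M_H₂S)
= (2.34/√20.18) / (2.34/√20.18 + 2.35/√34.08) = 0.5209/(0.5209 + 0.4025) = 0.5641.

0.5641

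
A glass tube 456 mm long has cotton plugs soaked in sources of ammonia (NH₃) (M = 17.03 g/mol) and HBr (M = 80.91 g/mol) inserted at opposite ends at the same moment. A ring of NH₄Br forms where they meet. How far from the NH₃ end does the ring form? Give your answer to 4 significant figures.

In equal time, each gas travels a distance ∝ its rate ∝ 1/√M, so d_NH₃/d_HBr = √(M_HBr/M_NH₃) = √(80.91/17.03) = 2.180.
With d_NH₃ + d_HBr = 456 mm, d_HBr = 456/(1 + 2.180) = 143.4 mm.
d_NH₃ = 456 − 143.4 = 312.6 mm.

312.6 mm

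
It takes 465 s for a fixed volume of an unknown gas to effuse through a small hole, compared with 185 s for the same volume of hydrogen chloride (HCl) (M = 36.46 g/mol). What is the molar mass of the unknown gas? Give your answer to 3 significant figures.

230 g/mol

Using Graham's law: t_X/t_HCl = √(M_X/M_HCl).
465/185 = 2.514 = √(M_X/36.46)
M_X = 36.46 × 2.514² = 36.46 × 6.318 = 230 g/mol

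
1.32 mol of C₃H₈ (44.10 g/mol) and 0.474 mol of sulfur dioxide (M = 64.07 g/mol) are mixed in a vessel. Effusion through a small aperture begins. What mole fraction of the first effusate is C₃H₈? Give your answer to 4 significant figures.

Effusion rate of each component ∝ n_i/√M_i (partial pressure × 1/√M).
So x_C₃H₈ in the escaping gas = (n_C₃H₈/√M_C₃H₈) / Σ(n_i/√M_i)
= (1.32/√44.10) / (1.32/√44.10 + 0.474/√64.07) = 0.1988/(0.1988 + 0.05922) = 0.7705.

0.7705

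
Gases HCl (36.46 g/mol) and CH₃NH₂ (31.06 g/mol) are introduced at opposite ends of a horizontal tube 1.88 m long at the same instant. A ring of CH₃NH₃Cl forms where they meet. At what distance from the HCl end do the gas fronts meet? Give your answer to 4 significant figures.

In equal time, each gas travels a distance ∝ its rate ∝ 1/√M, so d_HCl/d_CH₃NH₂ = √(M_CH₃NH₂/M_HCl) = √(31.06/36.46) = 0.9230.
With d_HCl + d_CH₃NH₂ = 1.88 m, d_CH₃NH₂ = 1.88/(1 + 0.9230) = 0.9776 m.
d_HCl = 1.88 − 0.9776 = 0.9024 m.

0.9024 m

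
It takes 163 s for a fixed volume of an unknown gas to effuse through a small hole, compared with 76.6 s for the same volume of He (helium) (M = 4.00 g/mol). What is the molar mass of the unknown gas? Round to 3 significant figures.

Using Graham's law: t_X/t_He = √(M_X/M_He).
163/76.6 = 2.128 = √(M_X/4.00)
M_X = 4.00 × 2.128² = 4.00 × 4.528 = 18.1 g/mol

18.1 g/mol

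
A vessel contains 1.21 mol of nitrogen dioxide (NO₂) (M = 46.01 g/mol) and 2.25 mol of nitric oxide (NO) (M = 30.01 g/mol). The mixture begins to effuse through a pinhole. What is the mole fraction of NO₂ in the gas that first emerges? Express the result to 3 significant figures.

Each component's effusion rate ∝ (its partial pressure)·(1/√M) ∝ n_i/√M_i.
Mole fraction of NO₂ in the effusate = (n_NO₂/√M_NO₂) / (n_NO₂/√M_NO₂ + n_NO/√M_NO)
= (1.21/√46.01) / (1.21/√46.01 + 2.25/√30.01) = 0.1784/(0.1784 + 0.4107) = 0.303.

0.303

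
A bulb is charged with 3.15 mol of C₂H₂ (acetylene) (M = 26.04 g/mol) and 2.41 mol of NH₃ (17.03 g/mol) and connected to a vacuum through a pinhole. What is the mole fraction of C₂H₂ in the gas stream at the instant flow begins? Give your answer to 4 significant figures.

Each component's effusion rate ∝ (its partial pressure)·(1/√M) ∝ n_i/√M_i.
So x_C₂H₂ in the escaping gas = (n_C₂H₂/√M_C₂H₂) / Σ(n_i/√M_i)
= (3.15/√26.04) / (3.15/√26.04 + 2.41/√17.03) = 0.6173/(0.6173 + 0.5840) = 0.5139.

0.5139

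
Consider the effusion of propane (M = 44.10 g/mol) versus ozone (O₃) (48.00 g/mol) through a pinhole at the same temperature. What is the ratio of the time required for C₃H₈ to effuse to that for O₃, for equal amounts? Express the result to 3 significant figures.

Graham's law gives t_C₃H₈/t_O₃ = √(M_C₃H₈/M_O₃) = √(44.10/48.00) = √0.9188 = 0.959.

0.959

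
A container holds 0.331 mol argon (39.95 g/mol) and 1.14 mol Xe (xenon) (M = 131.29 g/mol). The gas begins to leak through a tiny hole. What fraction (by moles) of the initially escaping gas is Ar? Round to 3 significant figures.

0.345

Rate_i ∝ x_i/√M_i (Graham's law weighted by mole fraction), so the effusate composition follows n_i/√M_i.
Mole fraction of Ar in the effusate = (n_Ar/√M_Ar) / (n_Ar/√M_Ar + n_Xe/√M_Xe)
= (0.331/√39.95) / (0.331/√39.95 + 1.14/√131.29) = 0.05237/(0.05237 + 0.09949) = 0.345.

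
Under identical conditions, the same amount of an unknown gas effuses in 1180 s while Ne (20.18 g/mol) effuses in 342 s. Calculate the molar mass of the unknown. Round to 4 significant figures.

By Graham's law, t_X/t_Ne = √(M_X/M_Ne).
1180/342 = 3.450 = √(M_X/20.18)
M_X = 20.18 × 3.450² = 20.18 × 11.90 = 240.2 g/mol

240.2 g/mol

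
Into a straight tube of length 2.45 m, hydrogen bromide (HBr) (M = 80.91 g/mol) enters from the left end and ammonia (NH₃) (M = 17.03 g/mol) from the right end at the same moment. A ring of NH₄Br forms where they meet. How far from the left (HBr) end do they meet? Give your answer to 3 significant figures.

0.771 m

The fronts meet when d_HBr + d_NH₃ = L with d_HBr/d_NH₃ = √(M_NH₃/M_HBr) (Graham's law). Here √(M_NH₃/M_HBr) = √(17.03/80.91) = 0.4588.
With d_HBr + d_NH₃ = 2.45 m, d_NH₃ = 2.45/(1 + 0.4588) = 1.679 m.
d_HBr = 2.45 − 1.679 = 0.771 m.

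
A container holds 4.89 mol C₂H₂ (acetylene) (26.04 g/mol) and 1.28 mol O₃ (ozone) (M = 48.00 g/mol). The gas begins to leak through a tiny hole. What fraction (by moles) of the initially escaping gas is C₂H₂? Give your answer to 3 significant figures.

Rate_i ∝ x_i/√M_i (Graham's law weighted by mole fraction), so the effusate composition follows n_i/√M_i.
Mole fraction of C₂H₂ in the effusate = (n_C₂H₂/√M_C₂H₂) / (n_C₂H₂/√M_C₂H₂ + n_O₃/√M_O₃)
= (4.89/√26.04) / (4.89/√26.04 + 1.28/√48.00) = 0.9583/(0.9583 + 0.1848) = 0.838.

0.838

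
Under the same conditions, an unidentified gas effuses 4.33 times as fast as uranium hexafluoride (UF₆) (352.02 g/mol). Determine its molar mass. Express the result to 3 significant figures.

18.8 g/mol

From Graham's law, rate_X/rate_UF₆ = √(M_UF₆/M_X).
4.33 = √(352.02/M_X)
M_X = 352.02 / 4.33² = 352.02 / 18.75 = 18.8 g/mol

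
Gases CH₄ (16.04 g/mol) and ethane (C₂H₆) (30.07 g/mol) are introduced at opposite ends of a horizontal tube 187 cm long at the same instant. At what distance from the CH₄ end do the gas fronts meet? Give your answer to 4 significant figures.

108.1 cm

The fronts meet when d_CH₄ + d_C₂H₆ = L with d_CH₄/d_C₂H₆ = √(M_C₂H₆/M_CH₄) (Graham's law). Here √(M_C₂H₆/M_CH₄) = √(30.07/16.04) = 1.369.
With d_CH₄ + d_C₂H₆ = 187 cm, d_C₂H₆ = 187/(1 + 1.369) = 78.93 cm.
d_CH₄ = 187 − 78.93 = 108.1 cm.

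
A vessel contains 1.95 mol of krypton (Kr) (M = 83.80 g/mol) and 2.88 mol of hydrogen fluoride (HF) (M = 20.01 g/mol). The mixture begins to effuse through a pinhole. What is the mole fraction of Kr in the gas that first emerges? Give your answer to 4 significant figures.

0.2486

Each component's effusion rate ∝ (its partial pressure)·(1/√M) ∝ n_i/√M_i.
x_Kr(eff) = (n_Kr/√M_Kr) / (n_Kr/√M_Kr + n_HF/√M_HF)
= (1.95/√83.80) / (1.95/√83.80 + 2.88/√20.01) = 0.2130/(0.2130 + 0.6438) = 0.2486.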